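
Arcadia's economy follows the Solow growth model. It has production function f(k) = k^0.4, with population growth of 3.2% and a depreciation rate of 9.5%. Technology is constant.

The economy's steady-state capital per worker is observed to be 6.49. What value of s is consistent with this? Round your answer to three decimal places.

s ≈ 0.390

At the steady state, Δk = 0, so s·k^α = (n + δ)·k.
So s / (n + δ) = (k*)^(1−α) = 6.49^0.6 = 3.0715.
Therefore s = 3.0715 × (n + δ) = 3.0715 × 0.127 = 0.3901.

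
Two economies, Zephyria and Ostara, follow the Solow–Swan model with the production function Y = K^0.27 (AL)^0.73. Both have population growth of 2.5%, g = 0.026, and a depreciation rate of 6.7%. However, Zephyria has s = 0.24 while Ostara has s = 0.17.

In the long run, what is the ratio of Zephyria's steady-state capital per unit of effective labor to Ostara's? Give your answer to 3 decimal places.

Steady-state k* = [s/(n + g + δ)]^(1/(1−α)), so the ratio is [ (s_Z/(n + g + δ)_Z) / (s_O/(n + g + δ)_O) ]^1.3699.
s_Z/(n + g + δ)_Z = 0.24/0.118 = 2.0339; s_O/(n + g + δ)_O = 0.17/0.118 = 1.4407.
Ratio = (2.0339/1.4407)^1.3699 = 1.4117^1.3699 ≈ 1.6037

k*_Z / k*_O ≈ 1.604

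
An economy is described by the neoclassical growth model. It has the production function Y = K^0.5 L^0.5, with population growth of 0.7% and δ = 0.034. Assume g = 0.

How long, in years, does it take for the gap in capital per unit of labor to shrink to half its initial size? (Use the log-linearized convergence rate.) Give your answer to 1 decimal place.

Near the steady state the convergence rate is λ = (1 − α)(n + δ).
λ = (1 − 0.5) × 0.041 = 0.5 × 0.041 = 0.0205
Half-life = ln 2 / λ = 0.6931 / 0.0205 ≈ 33.81 years

about 33.8 years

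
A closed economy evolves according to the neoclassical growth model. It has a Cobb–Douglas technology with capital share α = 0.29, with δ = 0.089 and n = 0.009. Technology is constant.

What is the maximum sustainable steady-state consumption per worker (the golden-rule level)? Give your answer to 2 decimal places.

At the golden rule, f'(k) = n + δ, so α·k^(α−1) = n + δ and k_gold = (α/(n + δ))^(1/(1−α)).
k_gold = (0.29/0.098)^(1/0.71) = 2.9592^1.4085 ≈ 4.6094
c_gold = f(k_gold) − (n + δ)·k_gold = 1.5576 − 0.098×4.6094 ≈ 1.1059

c_gold ≈ 1.11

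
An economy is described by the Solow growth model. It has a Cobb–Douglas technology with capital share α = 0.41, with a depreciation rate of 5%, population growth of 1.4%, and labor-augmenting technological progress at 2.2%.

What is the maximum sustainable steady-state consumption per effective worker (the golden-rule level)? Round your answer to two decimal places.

At the golden rule, f'(k) = n + g + δ, so α·k^(α−1) = n + g + δ and k_gold = (α/(n + g + δ))^(1/(1−α)).
k_gold = (0.41/0.086)^(1/0.59) = 4.7674^1.6949 ≈ 14.1130
c_gold = f(k_gold) − (n + g + δ)·k_gold = 2.9604 − 0.086×14.1130 ≈ 1.7467

c_gold ≈ 1.75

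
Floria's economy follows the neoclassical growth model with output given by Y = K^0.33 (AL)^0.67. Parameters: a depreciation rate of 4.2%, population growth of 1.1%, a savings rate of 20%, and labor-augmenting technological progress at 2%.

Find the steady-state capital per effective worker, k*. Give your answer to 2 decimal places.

Steady state requires s·f(k) = (n + g + δ)·k, i.e. s·k^α = (n + g + δ)·k.
Dividing both sides by k: k^(1−α) = s / (n + g + δ).
k^0.67 = 0.20 / (0.011 + 0.020 + 0.042) = 0.20 / 0.073 = 2.7397
k* = 2.7397^(1/0.67) ≈ 4.5008

k* = 4.50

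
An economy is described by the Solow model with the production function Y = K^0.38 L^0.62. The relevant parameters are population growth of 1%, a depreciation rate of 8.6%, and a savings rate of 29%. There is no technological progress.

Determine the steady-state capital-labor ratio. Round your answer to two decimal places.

k* = 5.95

In steady state, investment equals break-even investment: s·k^α = (n + δ)·k.
Rearranging, k^(1−α) = s / (n + δ).
k^0.62 = 0.29 / (0.010 + 0.086) = 0.29 / 0.096 = 3.0208
k* = 3.0208^(1/0.62) ≈ 5.9483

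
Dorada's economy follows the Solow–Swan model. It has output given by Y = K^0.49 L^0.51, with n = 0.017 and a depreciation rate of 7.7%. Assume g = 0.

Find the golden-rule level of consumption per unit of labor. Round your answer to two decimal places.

c_gold ≈ 2.49

At the golden rule, f'(k) = n + δ, so α·k^(α−1) = n + δ and k_gold = (α/(n + δ))^(1/(1−α)).
k_gold = (0.49/0.094)^(1/0.51) = 5.2128^1.9608 ≈ 25.4702
c_gold = f(k_gold) − (n + δ)·k_gold = 4.8860 − 0.094×25.4702 ≈ 2.4918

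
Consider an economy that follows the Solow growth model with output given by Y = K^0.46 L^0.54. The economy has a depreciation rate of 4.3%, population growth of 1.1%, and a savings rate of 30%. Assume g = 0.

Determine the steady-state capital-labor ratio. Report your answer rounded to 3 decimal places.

At the steady state, Δk = 0, so s·k^α = (n + δ)·k.
Rearranging, k^(1−α) = s / (n + δ).
k^0.54 = 0.30 / (0.011 + 0.043) = 0.30 / 0.054 = 5.5556
k* = 5.5556^(1/0.54) ≈ 23.9404

k* = 23.940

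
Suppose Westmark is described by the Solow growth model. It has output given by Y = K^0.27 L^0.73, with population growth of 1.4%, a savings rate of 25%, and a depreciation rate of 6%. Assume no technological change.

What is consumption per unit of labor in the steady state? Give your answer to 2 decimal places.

c* = 1.18

At the steady state, Δk = 0, so s·k^α = (n + δ)·k.
Dividing both sides by k: k^(1−α) = s / (n + δ).
k^0.73 = 0.25 / (0.014 + 0.060) = 0.25 / 0.074 = 3.3784
k* = 3.3784^(1/0.73) ≈ 5.2998
y* = (k*)^α = 5.2998^0.27 ≈ 1.5687
c* = (1 − s)·y* = (1 − 0.25) × 1.5687 ≈ 1.1765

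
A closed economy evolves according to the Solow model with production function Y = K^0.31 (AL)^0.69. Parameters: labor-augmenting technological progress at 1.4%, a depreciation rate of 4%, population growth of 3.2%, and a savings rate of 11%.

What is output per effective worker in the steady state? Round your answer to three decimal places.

In steady state, investment equals break-even investment: s·k^α = (n + g + δ)·k.
Dividing both sides by k: k^(1−α) = s / (n + g + δ).
k^0.69 = 0.11 / (0.032 + 0.014 + 0.040) = 0.11 / 0.086 = 1.2791
k* = 1.2791^(1/0.69) ≈ 1.4287
y* = (k*)^α = 1.4287^0.31 ≈ 1.1169

y* = 1.117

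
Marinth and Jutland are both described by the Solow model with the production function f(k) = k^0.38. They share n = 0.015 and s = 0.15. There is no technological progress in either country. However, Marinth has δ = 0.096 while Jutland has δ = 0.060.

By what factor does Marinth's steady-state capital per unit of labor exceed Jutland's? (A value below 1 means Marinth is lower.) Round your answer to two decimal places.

k*_M / k*_J ≈ 0.53

Steady-state k* = [s/(n + δ)]^(1/(1−α)), so the ratio is [ (s_M/(n + δ)_M) / (s_J/(n + δ)_J) ]^1.6129.
s_M/(n + δ)_M = 0.15/0.111 = 1.3514; s_J/(n + δ)_J = 0.15/0.075 = 2.0000.
Ratio = (1.3514/2.0000)^1.6129 = 0.6757^1.6129 ≈ 0.5314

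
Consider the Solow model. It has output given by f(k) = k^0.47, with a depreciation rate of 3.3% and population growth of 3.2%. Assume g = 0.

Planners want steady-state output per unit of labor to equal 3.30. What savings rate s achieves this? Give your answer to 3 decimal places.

In steady state, investment equals break-even investment: s·k^α = (n + δ)·k.
Since y* = [s/(n + δ)]^(α/(1−α)), we have s/(n + δ) = (y*)^((1−α)/α) = 3.30^1.1277 = 3.8435.
Therefore s = 3.8435 × (n + δ) = 3.8435 × 0.065 = 0.2498.

s ≈ 0.250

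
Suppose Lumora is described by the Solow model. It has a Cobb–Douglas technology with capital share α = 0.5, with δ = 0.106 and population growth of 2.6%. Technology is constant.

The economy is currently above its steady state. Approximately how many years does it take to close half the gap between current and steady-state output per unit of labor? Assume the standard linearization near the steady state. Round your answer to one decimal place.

Near the steady state the convergence rate is λ = (1 − α)(n + δ).
λ = (1 − 0.5) × 0.132 = 0.5 × 0.132 = 0.0660
Half-life = ln 2 / λ = 0.6931 / 0.0660 ≈ 10.50 years

about 10.5 years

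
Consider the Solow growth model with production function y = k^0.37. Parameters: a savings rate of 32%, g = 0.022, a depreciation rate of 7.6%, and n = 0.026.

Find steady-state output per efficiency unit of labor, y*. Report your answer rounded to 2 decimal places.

At the steady state, Δk = 0, so s·k^α = (n + g + δ)·k.
Rearranging, k^(1−α) = s / (n + g + δ).
k^0.63 = 0.32 / (0.026 + 0.022 + 0.076) = 0.32 / 0.124 = 2.5806
k* = 2.5806^(1/0.63) ≈ 4.5032
y* = (k*)^α = 4.5032^0.37 ≈ 1.7450

y* = 1.75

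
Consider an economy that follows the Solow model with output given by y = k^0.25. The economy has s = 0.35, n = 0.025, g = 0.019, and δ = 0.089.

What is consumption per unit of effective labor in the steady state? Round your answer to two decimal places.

c* ≈ 0.90

Steady state requires s·f(k) = (n + g + δ)·k, i.e. s·k^α = (n + g + δ)·k.
Rearranging, k^(1−α) = s / (n + g + δ).
k^0.75 = 0.35 / (0.025 + 0.019 + 0.089) = 0.35 / 0.133 = 2.6316
k* = 2.6316^(1/0.75) ≈ 3.6332
y* = (k*)^α = 3.6332^0.25 ≈ 1.3806
c* = (1 − s)·y* = (1 − 0.35) × 1.3806 ≈ 0.8974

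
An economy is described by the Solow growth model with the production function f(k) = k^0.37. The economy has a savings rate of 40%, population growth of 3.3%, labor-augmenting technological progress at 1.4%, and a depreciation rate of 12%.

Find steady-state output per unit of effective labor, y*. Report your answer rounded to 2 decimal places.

Steady state requires s·f(k) = (n + g + δ)·k, i.e. s·k^α = (n + g + δ)·k.
Rearranging, k^(1−α) = s / (n + g + δ).
k^0.63 = 0.40 / (0.033 + 0.014 + 0.120) = 0.40 / 0.167 = 2.3952
k* = 2.3952^(1/0.63) ≈ 4.0006
y* = (k*)^α = 4.0006^0.37 ≈ 1.6703

y* ≈ 1.67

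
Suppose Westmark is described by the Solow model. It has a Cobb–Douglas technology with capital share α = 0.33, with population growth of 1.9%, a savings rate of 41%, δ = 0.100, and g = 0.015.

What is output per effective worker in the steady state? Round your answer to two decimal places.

Steady state requires s·f(k) = (n + g + δ)·k, i.e. s·k^α = (n + g + δ)·k.
Dividing both sides by k: k^(1−α) = s / (n + g + δ).
k^0.67 = 0.41 / (0.019 + 0.015 + 0.100) = 0.41 / 0.134 = 3.0597
k* = 3.0597^(1/0.67) ≈ 5.3075
y* = (k*)^α = 5.3075^0.33 ≈ 1.7347

y* ≈ 1.73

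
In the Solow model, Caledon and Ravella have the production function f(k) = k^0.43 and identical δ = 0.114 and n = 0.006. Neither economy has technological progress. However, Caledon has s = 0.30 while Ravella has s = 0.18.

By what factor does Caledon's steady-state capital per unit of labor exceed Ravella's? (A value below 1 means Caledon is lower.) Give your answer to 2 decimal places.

k*_C / k*_R ≈ 2.45

Steady-state k* = [s/(n + δ)]^(1/(1−α)), so the ratio is [ (s_C/(n + δ)_C) / (s_R/(n + δ)_R) ]^1.7544.
s_C/(n + δ)_C = 0.30/0.120 = 2.5000; s_R/(n + δ)_R = 0.18/0.120 = 1.5000.
Ratio = (2.5000/1.5000)^1.7544 = 1.6667^1.7544 ≈ 2.4503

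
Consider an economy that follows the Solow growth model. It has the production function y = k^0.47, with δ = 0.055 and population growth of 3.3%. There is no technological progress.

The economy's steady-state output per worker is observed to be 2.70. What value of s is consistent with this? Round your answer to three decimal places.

Steady state requires s·f(k) = (n + δ)·k, i.e. s·k^α = (n + δ)·k.
Since y* = [s/(n + δ)]^(α/(1−α)), we have s/(n + δ) = (y*)^((1−α)/α) = 2.70^1.1277 = 3.0651.
Therefore s = 3.0651 × (n + δ) = 3.0651 × 0.088 = 0.2697.

s ≈ 0.270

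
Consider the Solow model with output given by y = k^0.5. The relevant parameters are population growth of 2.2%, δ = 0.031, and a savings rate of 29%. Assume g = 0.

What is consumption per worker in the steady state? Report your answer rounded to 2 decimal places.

c* ≈ 3.88

At the steady state, Δk = 0, so s·k^α = (n + δ)·k.
Dividing both sides by k: k^(1−α) = s / (n + δ).
k^0.5 = 0.29 / (0.022 + 0.031) = 0.29 / 0.053 = 5.4717
k* = 5.4717^(1/0.5) ≈ 29.9395
y* = (k*)^α = 29.9395^0.5 ≈ 5.4717
c* = (1 − s)·y* = (1 − 0.29) × 5.4717 ≈ 3.8849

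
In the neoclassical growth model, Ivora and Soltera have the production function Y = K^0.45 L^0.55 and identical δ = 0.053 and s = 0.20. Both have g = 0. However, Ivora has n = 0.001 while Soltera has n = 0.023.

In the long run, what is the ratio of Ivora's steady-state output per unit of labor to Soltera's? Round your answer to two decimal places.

Steady-state y* = [s/(n + δ)]^(α/(1−α)), so the ratio is [ (s_I/(n + δ)_I) / (s_S/(n + δ)_S) ]^0.8182.
s_I/(n + δ)_I = 0.20/0.054 = 3.7037; s_S/(n + δ)_S = 0.20/0.076 = 2.6316.
Ratio = (3.7037/2.6316)^0.8182 = 1.4074^0.8182 ≈ 1.3226

y*_I / y*_S ≈ 1.32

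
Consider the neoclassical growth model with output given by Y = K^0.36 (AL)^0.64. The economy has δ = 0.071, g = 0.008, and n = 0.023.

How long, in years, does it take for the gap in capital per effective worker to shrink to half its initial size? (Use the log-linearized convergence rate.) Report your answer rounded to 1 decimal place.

Near the steady state the convergence rate is λ = (1 − α)(n + g + δ).
λ = (1 − 0.36) × 0.102 = 0.64 × 0.102 = 0.06528
Half-life = ln 2 / λ = 0.6931 / 0.06528 ≈ 10.62 years

about 10.6 years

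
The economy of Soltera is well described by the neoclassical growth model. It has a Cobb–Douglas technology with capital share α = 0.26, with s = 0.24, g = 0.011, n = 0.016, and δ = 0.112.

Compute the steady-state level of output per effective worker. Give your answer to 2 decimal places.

y* ≈ 1.21

In steady state, investment equals break-even investment: s·k^α = (n + g + δ)·k.
Dividing both sides by k: k^(1−α) = s / (n + g + δ).
k^0.74 = 0.24 / (0.016 + 0.011 + 0.112) = 0.24 / 0.139 = 1.7266
k* = 1.7266^(1/0.74) ≈ 2.0918
y* = (k*)^α = 2.0918^0.26 ≈ 1.2115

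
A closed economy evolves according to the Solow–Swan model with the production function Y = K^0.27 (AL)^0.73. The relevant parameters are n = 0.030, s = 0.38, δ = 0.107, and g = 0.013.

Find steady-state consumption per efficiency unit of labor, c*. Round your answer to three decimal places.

Steady state requires s·f(k) = (n + g + δ)·k, i.e. s·k^α = (n + g + δ)·k.
Rearranging, k^(1−α) = s / (n + g + δ).
k^0.73 = 0.38 / (0.030 + 0.013 + 0.107) = 0.38 / 0.150 = 2.5333
k* = 2.5333^(1/0.73) ≈ 3.5727
y* = (k*)^α = 3.5727^0.27 ≈ 1.4103
c* = (1 − s)·y* = (1 − 0.38) × 1.4103 ≈ 0.8744

c* = 0.874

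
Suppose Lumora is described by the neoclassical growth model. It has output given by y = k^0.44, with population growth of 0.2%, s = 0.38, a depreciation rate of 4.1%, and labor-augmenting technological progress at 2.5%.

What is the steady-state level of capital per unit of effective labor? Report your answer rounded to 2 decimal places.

k* ≈ 21.60

At the steady state, Δk = 0, so s·k^α = (n + g + δ)·k.
Rearranging, k^(1−α) = s / (n + g + δ).
k^0.56 = 0.38 / (0.002 + 0.025 + 0.041) = 0.38 / 0.068 = 5.5882
k* = 5.5882^(1/0.56) ≈ 21.5980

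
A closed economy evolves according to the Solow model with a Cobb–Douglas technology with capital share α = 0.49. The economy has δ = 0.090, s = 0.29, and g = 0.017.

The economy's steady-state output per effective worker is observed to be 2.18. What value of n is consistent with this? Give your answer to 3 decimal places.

n ≈ 0.022

In steady state, investment equals break-even investment: s·k^α = (n + g + δ)·k.
Since y* = [s/(n + g + δ)]^(α/(1−α)), we have s/(n + g + δ) = (y*)^((1−α)/α) = 2.18^1.0408 = 2.2504.
Therefore n + g + δ = s / 2.2504 = 0.29 / 2.2504 = 0.1289, so n = 0.1289 − 0.107 = 0.0219.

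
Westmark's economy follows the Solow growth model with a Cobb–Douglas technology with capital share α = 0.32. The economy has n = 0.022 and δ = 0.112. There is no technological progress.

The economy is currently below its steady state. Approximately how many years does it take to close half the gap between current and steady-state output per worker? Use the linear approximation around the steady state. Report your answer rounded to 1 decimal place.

about 7.6 years

Near the steady state the convergence rate is λ = (1 − α)(n + δ).
λ = (1 − 0.32) × 0.134 = 0.68 × 0.134 = 0.09112
Half-life = ln 2 / λ = 0.6931 / 0.09112 ≈ 7.61 years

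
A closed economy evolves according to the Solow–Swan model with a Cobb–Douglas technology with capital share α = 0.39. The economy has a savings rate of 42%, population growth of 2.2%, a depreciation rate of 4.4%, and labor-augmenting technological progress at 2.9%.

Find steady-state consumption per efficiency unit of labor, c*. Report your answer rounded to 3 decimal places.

c* = 1.500

Steady state requires s·f(k) = (n + g + δ)·k, i.e. s·k^α = (n + g + δ)·k.
Rearranging, k^(1−α) = s / (n + g + δ).
k^0.61 = 0.42 / (0.022 + 0.029 + 0.044) = 0.42 / 0.095 = 4.4211
k* = 4.4211^(1/0.61) ≈ 11.4353
y* = (k*)^α = 11.4353^0.39 ≈ 2.5865
c* = (1 − s)·y* = (1 − 0.42) × 2.5865 ≈ 1.5002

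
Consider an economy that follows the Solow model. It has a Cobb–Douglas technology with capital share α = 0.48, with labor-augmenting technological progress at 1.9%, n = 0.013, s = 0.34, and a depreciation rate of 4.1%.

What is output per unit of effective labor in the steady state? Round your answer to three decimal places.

y* ≈ 4.138

At the steady state, Δk = 0, so s·k^α = (n + g + δ)·k.
Rearranging, k^(1−α) = s / (n + g + δ).
k^0.52 = 0.34 / (0.013 + 0.019 + 0.041) = 0.34 / 0.073 = 4.6575
k* = 4.6575^(1/0.52) ≈ 19.2712
y* = (k*)^α = 19.2712^0.48 ≈ 4.1377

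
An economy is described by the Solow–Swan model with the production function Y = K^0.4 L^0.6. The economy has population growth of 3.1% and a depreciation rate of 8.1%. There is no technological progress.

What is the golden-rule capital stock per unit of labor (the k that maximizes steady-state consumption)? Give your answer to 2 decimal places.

The golden rule sets f'(k) = n + δ, i.e. α·k^(α−1) = n + δ.
So k^(1−α) = α / (n + δ) = 0.4 / 0.112 = 3.5714.
k_gold = 3.5714^(1/0.6) ≈ 8.3444

k_gold ≈ 8.34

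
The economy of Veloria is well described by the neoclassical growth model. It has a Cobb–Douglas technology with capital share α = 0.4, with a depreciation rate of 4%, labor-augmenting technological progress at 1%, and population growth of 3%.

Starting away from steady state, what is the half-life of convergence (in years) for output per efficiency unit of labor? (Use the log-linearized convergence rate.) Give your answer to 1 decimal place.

Near the steady state the convergence rate is λ = (1 − α)(n + g + δ).
λ = (1 − 0.4) × 0.080 = 0.6 × 0.080 = 0.0480
Half-life = ln 2 / λ = 0.6931 / 0.0480 ≈ 14.44 years

about 14.4 years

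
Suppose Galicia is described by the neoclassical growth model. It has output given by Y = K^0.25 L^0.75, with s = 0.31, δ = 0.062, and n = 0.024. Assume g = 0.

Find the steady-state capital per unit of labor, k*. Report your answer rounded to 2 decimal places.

In steady state, investment equals break-even investment: s·k^α = (n + δ)·k.
Rearranging, k^(1−α) = s / (n + δ).
k^0.75 = 0.31 / (0.024 + 0.062) = 0.31 / 0.086 = 3.6047
k* = 3.6047^(1/0.75) ≈ 5.5270

k* = 5.53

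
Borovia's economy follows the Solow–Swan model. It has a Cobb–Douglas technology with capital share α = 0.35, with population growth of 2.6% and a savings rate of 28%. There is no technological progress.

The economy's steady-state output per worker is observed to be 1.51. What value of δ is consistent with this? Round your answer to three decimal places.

δ ≈ 0.104

At the steady state, Δk = 0, so s·k^α = (n + δ)·k.
Since y* = [s/(n + δ)]^(α/(1−α)), we have s/(n + δ) = (y*)^((1−α)/α) = 1.51^1.8571 = 2.1497.
Therefore n + δ = s / 2.1497 = 0.28 / 2.1497 = 0.1303, so δ = 0.1303 − 0.026 = 0.1043.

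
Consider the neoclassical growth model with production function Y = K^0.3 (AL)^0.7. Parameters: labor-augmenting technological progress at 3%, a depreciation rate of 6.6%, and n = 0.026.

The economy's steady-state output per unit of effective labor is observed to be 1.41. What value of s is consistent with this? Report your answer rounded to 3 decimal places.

s ≈ 0.272

Steady state requires s·f(k) = (n + g + δ)·k, i.e. s·k^α = (n + g + δ)·k.
Since y* = [s/(n + g + δ)]^(α/(1−α)), we have s/(n + g + δ) = (y*)^((1−α)/α) = 1.41^2.3333 = 2.2293.
Therefore s = 2.2293 × (n + g + δ) = 2.2293 × 0.122 = 0.2720.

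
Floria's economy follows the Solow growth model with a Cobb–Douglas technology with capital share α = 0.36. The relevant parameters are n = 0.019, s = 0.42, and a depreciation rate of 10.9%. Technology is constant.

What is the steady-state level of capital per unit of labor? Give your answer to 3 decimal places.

At the steady state, Δk = 0, so s·k^α = (n + δ)·k.
Dividing both sides by k: k^(1−α) = s / (n + δ).
k^0.64 = 0.42 / (0.019 + 0.109) = 0.42 / 0.128 = 3.2813
k* = 3.2813^(1/0.64) ≈ 6.4021

k* = 6.402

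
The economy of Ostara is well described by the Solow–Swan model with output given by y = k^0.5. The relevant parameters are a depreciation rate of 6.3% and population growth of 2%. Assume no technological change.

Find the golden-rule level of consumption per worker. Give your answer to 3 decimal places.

At the golden rule, f'(k) = n + δ, so α·k^(α−1) = n + δ and k_gold = (α/(n + δ))^(1/(1−α)).
k_gold = (0.5/0.083)^(1/0.5) = 6.0241^2 ≈ 36.2898
c_gold = f(k_gold) − (n + δ)·k_gold = 6.0241 − 0.083×36.2898 ≈ 3.0120

c_gold ≈ 3.012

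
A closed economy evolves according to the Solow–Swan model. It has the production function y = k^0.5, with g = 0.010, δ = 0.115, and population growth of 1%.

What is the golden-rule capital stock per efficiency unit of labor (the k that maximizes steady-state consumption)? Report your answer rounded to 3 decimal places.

k_gold ≈ 13.717

The golden rule sets f'(k) = n + g + δ, i.e. α·k^(α−1) = n + g + δ.
So k^(1−α) = α / (n + g + δ) = 0.5 / 0.135 = 3.7037.
k_gold = 3.7037^(1/0.5) ≈ 13.7174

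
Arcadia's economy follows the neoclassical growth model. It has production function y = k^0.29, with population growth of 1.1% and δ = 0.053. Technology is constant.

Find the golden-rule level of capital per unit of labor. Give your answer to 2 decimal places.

The golden rule sets f'(k) = n + δ, i.e. α·k^(α−1) = n + δ.
So k^(1−α) = α / (n + δ) = 0.29 / 0.064 = 4.5313.
k_gold = 4.5313^(1/0.71) ≈ 8.3996

k_gold ≈ 8.40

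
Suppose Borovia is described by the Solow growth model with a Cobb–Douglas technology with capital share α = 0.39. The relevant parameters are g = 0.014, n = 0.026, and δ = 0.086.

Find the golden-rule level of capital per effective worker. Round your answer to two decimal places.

k_gold ≈ 6.37

The golden rule sets f'(k) = n + g + δ, i.e. α·k^(α−1) = n + g + δ.
So k^(1−α) = α / (n + g + δ) = 0.39 / 0.126 = 3.0952.
k_gold = 3.0952^(1/0.61) ≈ 6.3739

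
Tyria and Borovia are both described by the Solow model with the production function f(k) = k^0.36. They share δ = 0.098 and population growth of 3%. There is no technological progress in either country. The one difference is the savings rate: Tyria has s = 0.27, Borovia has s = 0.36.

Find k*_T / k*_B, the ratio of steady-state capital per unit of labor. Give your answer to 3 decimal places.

ratio ≈ 0.638

Steady-state k* = [s/(n + δ)]^(1/(1−α)), so the ratio is [ (s_T/(n + δ)_T) / (s_B/(n + δ)_B) ]^1.5625.
s_T/(n + δ)_T = 0.27/0.128 = 2.1094; s_B/(n + δ)_B = 0.36/0.128 = 2.8125.
Ratio = (2.1094/2.8125)^1.5625 = 0.7500^1.5625 ≈ 0.6379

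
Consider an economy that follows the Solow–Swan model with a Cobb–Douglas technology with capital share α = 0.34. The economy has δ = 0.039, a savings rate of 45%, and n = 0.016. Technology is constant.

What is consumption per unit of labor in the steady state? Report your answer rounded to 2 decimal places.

c* = 1.62

At the steady state, Δk = 0, so s·k^α = (n + δ)·k.
Rearranging, k^(1−α) = s / (n + δ).
k^0.66 = 0.45 / (0.016 + 0.039) = 0.45 / 0.055 = 8.1818
k* = 8.1818^(1/0.66) ≈ 24.1604
y* = (k*)^α = 24.1604^0.34 ≈ 2.9529
c* = (1 − s)·y* = (1 − 0.45) × 2.9529 ≈ 1.6241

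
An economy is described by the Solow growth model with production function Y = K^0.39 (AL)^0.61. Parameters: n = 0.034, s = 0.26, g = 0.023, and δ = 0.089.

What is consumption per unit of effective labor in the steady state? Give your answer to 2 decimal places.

c* ≈ 1.07

At the steady state, Δk = 0, so s·k^α = (n + g + δ)·k.
Dividing both sides by k: k^(1−α) = s / (n + g + δ).
k^0.61 = 0.26 / (0.034 + 0.023 + 0.089) = 0.26 / 0.146 = 1.7808
k* = 1.7808^(1/0.61) ≈ 2.5754
y* = (k*)^α = 2.5754^0.39 ≈ 1.4462
c* = (1 − s)·y* = (1 − 0.26) × 1.4462 ≈ 1.0702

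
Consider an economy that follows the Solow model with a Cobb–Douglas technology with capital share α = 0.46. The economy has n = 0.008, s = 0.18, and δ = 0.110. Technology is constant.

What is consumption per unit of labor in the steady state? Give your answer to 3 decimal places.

In steady state, investment equals break-even investment: s·k^α = (n + δ)·k.
Dividing both sides by k: k^(1−α) = s / (n + δ).
k^0.54 = 0.18 / (0.008 + 0.110) = 0.18 / 0.118 = 1.5254
k* = 1.5254^(1/0.54) ≈ 2.1857
y* = (k*)^α = 2.1857^0.46 ≈ 1.4329
c* = (1 − s)·y* = (1 − 0.18) × 1.4329 ≈ 1.1750

c* = 1.175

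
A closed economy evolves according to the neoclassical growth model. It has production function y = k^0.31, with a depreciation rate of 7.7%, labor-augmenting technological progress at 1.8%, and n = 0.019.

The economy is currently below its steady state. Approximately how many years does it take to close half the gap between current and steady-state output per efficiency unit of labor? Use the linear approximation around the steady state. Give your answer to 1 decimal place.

Near the steady state the convergence rate is λ = (1 − α)(n + g + δ).
λ = (1 − 0.31) × 0.114 = 0.69 × 0.114 = 0.07866
Half-life = ln 2 / λ = 0.6931 / 0.07866 ≈ 8.81 years

half-life ≈ 8.8 years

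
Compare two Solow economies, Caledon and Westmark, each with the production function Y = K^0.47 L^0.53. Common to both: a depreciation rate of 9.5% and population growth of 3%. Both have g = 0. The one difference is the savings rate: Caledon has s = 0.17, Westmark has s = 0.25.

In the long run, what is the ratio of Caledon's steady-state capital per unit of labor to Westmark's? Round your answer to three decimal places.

k*_C / k*_W ≈ 0.483

Steady-state k* = [s/(n + δ)]^(1/(1−α)), so the ratio is [ (s_C/(n + δ)_C) / (s_W/(n + δ)_W) ]^1.8868.
s_C/(n + δ)_C = 0.17/0.125 = 1.3600; s_W/(n + δ)_W = 0.25/0.125 = 2.0000.
Ratio = (1.3600/2.0000)^1.8868 = 0.6800^1.8868 ≈ 0.4830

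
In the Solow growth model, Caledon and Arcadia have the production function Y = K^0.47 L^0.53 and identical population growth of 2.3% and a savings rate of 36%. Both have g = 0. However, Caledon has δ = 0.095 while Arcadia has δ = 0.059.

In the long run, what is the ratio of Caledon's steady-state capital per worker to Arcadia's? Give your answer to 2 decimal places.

ratio ≈ 0.50

Steady-state k* = [s/(n + δ)]^(1/(1−α)), so the ratio is [ (s_C/(n + δ)_C) / (s_A/(n + δ)_A) ]^1.8868.
s_C/(n + δ)_C = 0.36/0.118 = 3.0508; s_A/(n + δ)_A = 0.36/0.082 = 4.3902.
Ratio = (3.0508/4.3902)^1.8868 = 0.6949^1.8868 ≈ 0.5032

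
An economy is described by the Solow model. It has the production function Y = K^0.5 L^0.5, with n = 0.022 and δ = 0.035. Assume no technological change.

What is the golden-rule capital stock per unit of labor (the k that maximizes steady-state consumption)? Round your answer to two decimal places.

The golden rule sets f'(k) = n + δ, i.e. α·k^(α−1) = n + δ.
So k^(1−α) = α / (n + δ) = 0.5 / 0.057 = 8.7719.
k_gold = 8.7719^(1/0.5) ≈ 76.9462

k_gold ≈ 76.95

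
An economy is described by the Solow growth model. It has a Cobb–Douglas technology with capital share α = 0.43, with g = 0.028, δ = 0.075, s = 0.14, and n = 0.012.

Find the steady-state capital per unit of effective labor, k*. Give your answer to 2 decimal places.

k* = 1.41

At the steady state, Δk = 0, so s·k^α = (n + g + δ)·k.
Dividing both sides by k: k^(1−α) = s / (n + g + δ).
k^0.57 = 0.14 / (0.012 + 0.028 + 0.075) = 0.14 / 0.115 = 1.2174
k* = 1.2174^(1/0.57) ≈ 1.4122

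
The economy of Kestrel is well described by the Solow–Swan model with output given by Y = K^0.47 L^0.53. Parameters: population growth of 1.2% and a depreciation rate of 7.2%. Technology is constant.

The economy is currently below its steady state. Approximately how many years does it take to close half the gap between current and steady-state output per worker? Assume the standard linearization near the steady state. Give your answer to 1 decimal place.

Near the steady state the convergence rate is λ = (1 − α)(n + δ).
λ = (1 − 0.47) × 0.084 = 0.53 × 0.084 = 0.04452
Half-life = ln 2 / λ = 0.6931 / 0.04452 ≈ 15.57 years

t_½ ≈ 15.6 years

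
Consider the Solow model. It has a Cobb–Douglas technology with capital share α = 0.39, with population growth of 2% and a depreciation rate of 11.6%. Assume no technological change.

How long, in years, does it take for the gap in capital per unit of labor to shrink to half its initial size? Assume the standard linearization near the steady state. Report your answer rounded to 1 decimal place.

t_½ ≈ 8.4 years

Near the steady state the convergence rate is λ = (1 − α)(n + δ).
λ = (1 − 0.39) × 0.136 = 0.61 × 0.136 = 0.08296
Half-life = ln 2 / λ = 0.6931 / 0.08296 ≈ 8.35 years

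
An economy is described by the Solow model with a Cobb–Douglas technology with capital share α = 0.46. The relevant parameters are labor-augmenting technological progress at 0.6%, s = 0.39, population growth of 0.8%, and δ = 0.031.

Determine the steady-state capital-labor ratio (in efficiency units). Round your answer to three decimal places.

k* = 54.546

At the steady state, Δk = 0, so s·k^α = (n + g + δ)·k.
Dividing both sides by k: k^(1−α) = s / (n + g + δ).
k^0.54 = 0.39 / (0.008 + 0.006 + 0.031) = 0.39 / 0.045 = 8.6667
k* = 8.6667^(1/0.54) ≈ 54.5464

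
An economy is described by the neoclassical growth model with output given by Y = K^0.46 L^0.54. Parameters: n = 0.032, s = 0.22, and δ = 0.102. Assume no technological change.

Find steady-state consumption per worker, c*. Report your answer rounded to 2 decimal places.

Steady state requires s·f(k) = (n + δ)·k, i.e. s·k^α = (n + δ)·k.
Rearranging, k^(1−α) = s / (n + δ).
k^0.54 = 0.22 / (0.032 + 0.102) = 0.22 / 0.134 = 1.6418
k* = 1.6418^(1/0.54) ≈ 2.5046
y* = (k*)^α = 2.5046^0.46 ≈ 1.5255
c* = (1 − s)·y* = (1 − 0.22) × 1.5255 ≈ 1.1899

c* ≈ 1.19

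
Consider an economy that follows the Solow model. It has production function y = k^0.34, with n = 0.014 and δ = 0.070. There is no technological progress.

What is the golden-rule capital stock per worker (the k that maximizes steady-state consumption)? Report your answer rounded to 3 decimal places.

The golden rule sets f'(k) = n + δ, i.e. α·k^(α−1) = n + δ.
So k^(1−α) = α / (n + δ) = 0.34 / 0.084 = 4.0476.
k_gold = 4.0476^(1/0.66) ≈ 8.3176

k_gold ≈ 8.318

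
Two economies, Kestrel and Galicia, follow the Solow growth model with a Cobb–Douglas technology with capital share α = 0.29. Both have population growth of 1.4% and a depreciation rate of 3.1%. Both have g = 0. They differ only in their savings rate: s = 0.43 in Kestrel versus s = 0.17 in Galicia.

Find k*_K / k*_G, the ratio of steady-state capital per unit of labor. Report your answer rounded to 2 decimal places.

Steady-state k* = [s/(n + δ)]^(1/(1−α)), so the ratio is [ (s_K/(n + δ)_K) / (s_G/(n + δ)_G) ]^1.4085.
s_K/(n + δ)_K = 0.43/0.045 = 9.5556; s_G/(n + δ)_G = 0.17/0.045 = 3.7778.
Ratio = (9.5556/3.7778)^1.4085 = 2.5294^1.4085 ≈ 3.6953

k*_K / k*_G ≈ 3.70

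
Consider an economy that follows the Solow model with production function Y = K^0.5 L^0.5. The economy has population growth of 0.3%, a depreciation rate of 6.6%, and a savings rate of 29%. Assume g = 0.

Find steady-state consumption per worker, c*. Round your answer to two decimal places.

Steady state requires s·f(k) = (n + δ)·k, i.e. s·k^α = (n + δ)·k.
Dividing both sides by k: k^(1−α) = s / (n + δ).
k^0.5 = 0.29 / (0.003 + 0.066) = 0.29 / 0.069 = 4.2029
k* = 4.2029^(1/0.5) ≈ 17.6644
y* = (k*)^α = 17.6644^0.5 ≈ 4.2029
c* = (1 − s)·y* = (1 − 0.29) × 4.2029 ≈ 2.9841

c* = 2.98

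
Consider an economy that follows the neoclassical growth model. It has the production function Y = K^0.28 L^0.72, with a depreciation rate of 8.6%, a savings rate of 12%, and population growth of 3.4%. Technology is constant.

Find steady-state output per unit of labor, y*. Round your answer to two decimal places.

At the steady state, Δk = 0, so s·k^α = (n + δ)·k.
Rearranging, k^(1−α) = s / (n + δ).
k^0.72 = 0.12 / (0.034 + 0.086) = 0.12 / 0.120 = 1.0000
k* = 1.0000^(1/0.72) ≈ 1.0000
y* = (k*)^α = 1.0000^0.28 ≈ 1.0000

y* = 1.00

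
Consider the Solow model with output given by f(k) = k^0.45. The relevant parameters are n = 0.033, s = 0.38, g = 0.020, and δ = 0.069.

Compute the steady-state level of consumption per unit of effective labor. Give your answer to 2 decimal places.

c* ≈ 1.57

Steady state requires s·f(k) = (n + g + δ)·k, i.e. s·k^α = (n + g + δ)·k.
Dividing both sides by k: k^(1−α) = s / (n + g + δ).
k^0.55 = 0.38 / (0.033 + 0.020 + 0.069) = 0.38 / 0.122 = 3.1148
k* = 3.1148^(1/0.55) ≈ 7.8912
y* = (k*)^α = 7.8912^0.45 ≈ 2.5335
c* = (1 − s)·y* = (1 − 0.38) × 2.5335 ≈ 1.5708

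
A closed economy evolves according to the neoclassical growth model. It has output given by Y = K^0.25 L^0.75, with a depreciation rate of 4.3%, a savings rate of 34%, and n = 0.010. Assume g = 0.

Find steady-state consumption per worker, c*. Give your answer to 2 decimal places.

c* ≈ 1.23

In steady state, investment equals break-even investment: s·k^α = (n + δ)·k.
Rearranging, k^(1−α) = s / (n + δ).
k^0.75 = 0.34 / (0.010 + 0.043) = 0.34 / 0.053 = 6.4151
k* = 6.4151^(1/0.75) ≈ 11.9199
y* = (k*)^α = 11.9199^0.25 ≈ 1.8581
c* = (1 − s)·y* = (1 − 0.34) × 1.8581 ≈ 1.2263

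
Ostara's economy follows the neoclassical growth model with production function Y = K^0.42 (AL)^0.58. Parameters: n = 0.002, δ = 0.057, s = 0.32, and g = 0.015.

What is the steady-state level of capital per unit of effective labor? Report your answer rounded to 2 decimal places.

Steady state requires s·f(k) = (n + g + δ)·k, i.e. s·k^α = (n + g + δ)·k.
Dividing both sides by k: k^(1−α) = s / (n + g + δ).
k^0.58 = 0.32 / (0.002 + 0.015 + 0.057) = 0.32 / 0.074 = 4.3243
k* = 4.3243^(1/0.58) ≈ 12.4855

k* = 12.49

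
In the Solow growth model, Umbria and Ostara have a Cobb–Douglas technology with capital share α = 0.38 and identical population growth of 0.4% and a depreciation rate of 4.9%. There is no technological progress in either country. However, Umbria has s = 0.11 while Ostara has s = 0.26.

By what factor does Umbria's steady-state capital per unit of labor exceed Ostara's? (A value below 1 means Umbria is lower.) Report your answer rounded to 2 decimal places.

Steady-state k* = [s/(n + δ)]^(1/(1−α)), so the ratio is [ (s_U/(n + δ)_U) / (s_O/(n + δ)_O) ]^1.6129.
s_U/(n + δ)_U = 0.11/0.053 = 2.0755; s_O/(n + δ)_O = 0.26/0.053 = 4.9057.
Ratio = (2.0755/4.9057)^1.6129 = 0.4231^1.6129 ≈ 0.2497

ratio ≈ 0.25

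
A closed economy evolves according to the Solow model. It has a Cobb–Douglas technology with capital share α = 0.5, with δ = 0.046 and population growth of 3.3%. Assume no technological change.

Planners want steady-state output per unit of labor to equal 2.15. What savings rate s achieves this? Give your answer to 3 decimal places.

s ≈ 0.170

Steady state requires s·f(k) = (n + δ)·k, i.e. s·k^α = (n + δ)·k.
Since y* = [s/(n + δ)]^(α/(1−α)), we have s/(n + δ) = (y*)^((1−α)/α) = 2.15^1 = 2.1500.
Therefore s = 2.1500 × (n + δ) = 2.1500 × 0.079 = 0.1699.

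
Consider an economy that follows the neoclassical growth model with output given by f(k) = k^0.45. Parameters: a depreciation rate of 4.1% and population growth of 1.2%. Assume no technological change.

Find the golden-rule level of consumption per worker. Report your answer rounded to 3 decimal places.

At the golden rule, f'(k) = n + δ, so α·k^(α−1) = n + δ and k_gold = (α/(n + δ))^(1/(1−α)).
k_gold = (0.45/0.053)^(1/0.55) = 8.4906^1.8182 ≈ 48.8648
c_gold = f(k_gold) − (n + δ)·k_gold = 5.7550 − 0.053×48.8648 ≈ 3.1652

c_gold ≈ 3.165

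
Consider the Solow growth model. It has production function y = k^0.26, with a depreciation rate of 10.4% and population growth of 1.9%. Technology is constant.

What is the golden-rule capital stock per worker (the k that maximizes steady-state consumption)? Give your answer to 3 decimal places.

k_gold ≈ 2.750

The golden rule sets f'(k) = n + δ, i.e. α·k^(α−1) = n + δ.
So k^(1−α) = α / (n + δ) = 0.26 / 0.123 = 2.1138.
k_gold = 2.1138^(1/0.74) ≈ 2.7496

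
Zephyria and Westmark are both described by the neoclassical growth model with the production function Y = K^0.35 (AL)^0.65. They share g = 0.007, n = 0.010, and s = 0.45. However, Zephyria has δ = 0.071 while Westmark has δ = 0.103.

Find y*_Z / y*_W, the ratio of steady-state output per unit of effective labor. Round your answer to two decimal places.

ratio ≈ 1.18

Steady-state y* = [s/(n + g + δ)]^(α/(1−α)), so the ratio is [ (s_Z/(n + g + δ)_Z) / (s_W/(n + g + δ)_W) ]^0.5385.
s_Z/(n + g + δ)_Z = 0.45/0.088 = 5.1136; s_W/(n + g + δ)_W = 0.45/0.120 = 3.7500.
Ratio = (5.1136/3.7500)^0.5385 = 1.3636^0.5385 ≈ 1.1818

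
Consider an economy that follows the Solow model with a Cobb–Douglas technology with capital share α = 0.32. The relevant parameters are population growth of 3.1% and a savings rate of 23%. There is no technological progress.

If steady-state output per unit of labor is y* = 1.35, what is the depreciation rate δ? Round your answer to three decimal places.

δ ≈ 0.091

At the steady state, Δk = 0, so s·k^α = (n + δ)·k.
Since y* = [s/(n + δ)]^(α/(1−α)), we have s/(n + δ) = (y*)^((1−α)/α) = 1.35^2.125 = 1.8922.
Therefore n + δ = s / 1.8922 = 0.23 / 1.8922 = 0.1216, so δ = 0.1216 − 0.031 = 0.0906.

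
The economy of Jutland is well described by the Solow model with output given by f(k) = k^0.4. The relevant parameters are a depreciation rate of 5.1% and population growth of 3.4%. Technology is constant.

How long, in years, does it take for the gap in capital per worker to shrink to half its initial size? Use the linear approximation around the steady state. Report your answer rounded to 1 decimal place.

t_½ ≈ 13.6 years

Near the steady state the convergence rate is λ = (1 − α)(n + δ).
λ = (1 − 0.4) × 0.085 = 0.6 × 0.085 = 0.0510
Half-life = ln 2 / λ = 0.6931 / 0.0510 ≈ 13.59 years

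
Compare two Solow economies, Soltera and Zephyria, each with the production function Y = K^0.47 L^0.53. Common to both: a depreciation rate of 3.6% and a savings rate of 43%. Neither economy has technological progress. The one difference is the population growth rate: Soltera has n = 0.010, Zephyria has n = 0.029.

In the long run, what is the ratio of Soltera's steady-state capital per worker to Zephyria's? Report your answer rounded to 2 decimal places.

ratio ≈ 1.92

Steady-state k* = [s/(n + δ)]^(1/(1−α)), so the ratio is [ (s_S/(n + δ)_S) / (s_Z/(n + δ)_Z) ]^1.8868.
s_S/(n + δ)_S = 0.43/0.046 = 9.3478; s_Z/(n + δ)_Z = 0.43/0.065 = 6.6154.
Ratio = (9.3478/6.6154)^1.8868 = 1.4130^1.8868 ≈ 1.9199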